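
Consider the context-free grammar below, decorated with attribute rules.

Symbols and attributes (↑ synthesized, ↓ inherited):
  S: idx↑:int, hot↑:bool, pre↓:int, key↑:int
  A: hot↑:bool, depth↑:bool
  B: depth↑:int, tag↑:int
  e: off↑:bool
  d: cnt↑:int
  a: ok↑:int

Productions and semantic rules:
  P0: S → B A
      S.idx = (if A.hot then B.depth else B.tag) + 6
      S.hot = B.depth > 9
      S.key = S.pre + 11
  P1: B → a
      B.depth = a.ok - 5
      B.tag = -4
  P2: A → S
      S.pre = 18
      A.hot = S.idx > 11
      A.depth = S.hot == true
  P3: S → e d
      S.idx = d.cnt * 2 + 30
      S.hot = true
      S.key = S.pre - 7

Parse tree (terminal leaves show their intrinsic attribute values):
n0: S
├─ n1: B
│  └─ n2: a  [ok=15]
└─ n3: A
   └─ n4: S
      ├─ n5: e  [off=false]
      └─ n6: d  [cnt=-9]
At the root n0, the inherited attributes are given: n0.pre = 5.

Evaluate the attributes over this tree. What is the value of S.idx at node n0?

16

1. n0.pre = 5  [given at root]
2. n2.ok = 15  [terminal]
3. n1.depth = 10  [a.ok - 5]
4. n1.tag = -4  [-4]
5. n4.pre = 18  [18]
6. n5.off = false  [terminal]
7. n6.cnt = -9  [terminal]
8. n4.idx = 12  [d.cnt * 2 + 30]
9. n4.hot = true  [true]
10. n4.key = 11  [S.pre - 7]
11. n3.hot = true  [S.idx > 11]
12. n3.depth = true  [S.hot == true]
13. n0.idx = 16  [(if A.hot then B.depth else B.tag) + 6]
14. n0.hot = true  [B.depth > 9]
15. n0.key = 16  [S.pre + 11]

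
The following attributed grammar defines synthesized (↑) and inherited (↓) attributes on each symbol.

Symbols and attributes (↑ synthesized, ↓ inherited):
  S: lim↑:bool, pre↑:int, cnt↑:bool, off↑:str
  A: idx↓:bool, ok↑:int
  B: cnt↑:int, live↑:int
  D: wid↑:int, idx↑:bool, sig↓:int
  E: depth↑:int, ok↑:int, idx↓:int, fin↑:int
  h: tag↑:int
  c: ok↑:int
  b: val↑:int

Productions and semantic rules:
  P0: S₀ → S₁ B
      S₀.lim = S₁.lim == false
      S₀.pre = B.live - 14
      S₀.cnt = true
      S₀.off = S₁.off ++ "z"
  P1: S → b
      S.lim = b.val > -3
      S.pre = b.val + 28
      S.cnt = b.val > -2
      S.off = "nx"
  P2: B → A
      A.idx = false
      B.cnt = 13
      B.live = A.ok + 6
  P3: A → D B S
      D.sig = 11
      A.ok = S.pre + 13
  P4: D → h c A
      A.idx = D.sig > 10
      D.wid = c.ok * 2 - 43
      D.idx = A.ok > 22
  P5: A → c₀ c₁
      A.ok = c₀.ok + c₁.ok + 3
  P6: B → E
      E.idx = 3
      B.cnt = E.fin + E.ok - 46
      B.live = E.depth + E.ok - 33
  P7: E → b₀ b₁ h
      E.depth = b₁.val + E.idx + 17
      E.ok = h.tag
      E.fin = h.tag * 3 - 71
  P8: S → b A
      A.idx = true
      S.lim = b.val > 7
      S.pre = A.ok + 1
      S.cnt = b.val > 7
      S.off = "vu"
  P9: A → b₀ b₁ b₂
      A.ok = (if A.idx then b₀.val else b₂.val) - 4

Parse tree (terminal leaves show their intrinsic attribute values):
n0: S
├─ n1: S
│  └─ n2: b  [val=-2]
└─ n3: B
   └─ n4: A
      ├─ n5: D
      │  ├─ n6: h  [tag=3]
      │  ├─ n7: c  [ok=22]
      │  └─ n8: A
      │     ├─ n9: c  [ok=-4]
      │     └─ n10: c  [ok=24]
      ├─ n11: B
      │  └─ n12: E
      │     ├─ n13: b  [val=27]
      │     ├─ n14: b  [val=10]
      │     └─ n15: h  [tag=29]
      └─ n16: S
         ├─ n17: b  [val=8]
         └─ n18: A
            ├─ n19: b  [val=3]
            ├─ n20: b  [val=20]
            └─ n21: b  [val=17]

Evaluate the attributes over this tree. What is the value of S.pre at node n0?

5

1. n2.val = -2  [terminal]
2. n1.lim = true  [b.val > -3]
3. n1.pre = 26  [b.val + 28]
4. n1.cnt = false  [b.val > -2]
5. n1.off = "nx"  ["nx"]
6. n4.idx = false  [false]
7. n5.sig = 11  [11]
8. n6.tag = 3  [terminal]
9. n7.ok = 22  [terminal]
10. n8.idx = true  [D.sig > 10]
11. n9.ok = -4  [terminal]
12. n10.ok = 24  [terminal]
13. n8.ok = 23  [c₀.ok + c₁.ok + 3]
14. n5.wid = 1  [c.ok * 2 - 43]
15. n5.idx = true  [A.ok > 22]
16. n12.idx = 3  [3]
17. n13.val = 27  [terminal]
18. n14.val = 10  [terminal]
19. n15.tag = 29  [terminal]
20. n12.depth = 30  [b₁.val + E.idx + 17]
21. n12.ok = 29  [h.tag]
22. n12.fin = 16  [h.tag * 3 - 71]
23. n11.cnt = -1  [E.fin + E.ok - 46]
24. n11.live = 26  [E.depth + E.ok - 33]
25. n17.val = 8  [terminal]
26. n18.idx = true  [true]
27. n19.val = 3  [terminal]
28. n20.val = 20  [terminal]
29. n21.val = 17  [terminal]
30. n18.ok = -1  [(if A.idx then b₀.val else b₂.val) - 4]
31. n16.lim = true  [b.val > 7]
32. n16.pre = 0  [A.ok + 1]
33. n16.cnt = true  [b.val > 7]
34. n16.off = "vu"  ["vu"]
35. n4.ok = 13  [S.pre + 13]
36. n3.cnt = 13  [13]
37. n3.live = 19  [A.ok + 6]
38. n0.lim = false  [S₁.lim == false]
39. n0.pre = 5  [B.live - 14]
40. n0.cnt = true  [true]
41. n0.off = "nxz"  [S₁.off ++ "z"]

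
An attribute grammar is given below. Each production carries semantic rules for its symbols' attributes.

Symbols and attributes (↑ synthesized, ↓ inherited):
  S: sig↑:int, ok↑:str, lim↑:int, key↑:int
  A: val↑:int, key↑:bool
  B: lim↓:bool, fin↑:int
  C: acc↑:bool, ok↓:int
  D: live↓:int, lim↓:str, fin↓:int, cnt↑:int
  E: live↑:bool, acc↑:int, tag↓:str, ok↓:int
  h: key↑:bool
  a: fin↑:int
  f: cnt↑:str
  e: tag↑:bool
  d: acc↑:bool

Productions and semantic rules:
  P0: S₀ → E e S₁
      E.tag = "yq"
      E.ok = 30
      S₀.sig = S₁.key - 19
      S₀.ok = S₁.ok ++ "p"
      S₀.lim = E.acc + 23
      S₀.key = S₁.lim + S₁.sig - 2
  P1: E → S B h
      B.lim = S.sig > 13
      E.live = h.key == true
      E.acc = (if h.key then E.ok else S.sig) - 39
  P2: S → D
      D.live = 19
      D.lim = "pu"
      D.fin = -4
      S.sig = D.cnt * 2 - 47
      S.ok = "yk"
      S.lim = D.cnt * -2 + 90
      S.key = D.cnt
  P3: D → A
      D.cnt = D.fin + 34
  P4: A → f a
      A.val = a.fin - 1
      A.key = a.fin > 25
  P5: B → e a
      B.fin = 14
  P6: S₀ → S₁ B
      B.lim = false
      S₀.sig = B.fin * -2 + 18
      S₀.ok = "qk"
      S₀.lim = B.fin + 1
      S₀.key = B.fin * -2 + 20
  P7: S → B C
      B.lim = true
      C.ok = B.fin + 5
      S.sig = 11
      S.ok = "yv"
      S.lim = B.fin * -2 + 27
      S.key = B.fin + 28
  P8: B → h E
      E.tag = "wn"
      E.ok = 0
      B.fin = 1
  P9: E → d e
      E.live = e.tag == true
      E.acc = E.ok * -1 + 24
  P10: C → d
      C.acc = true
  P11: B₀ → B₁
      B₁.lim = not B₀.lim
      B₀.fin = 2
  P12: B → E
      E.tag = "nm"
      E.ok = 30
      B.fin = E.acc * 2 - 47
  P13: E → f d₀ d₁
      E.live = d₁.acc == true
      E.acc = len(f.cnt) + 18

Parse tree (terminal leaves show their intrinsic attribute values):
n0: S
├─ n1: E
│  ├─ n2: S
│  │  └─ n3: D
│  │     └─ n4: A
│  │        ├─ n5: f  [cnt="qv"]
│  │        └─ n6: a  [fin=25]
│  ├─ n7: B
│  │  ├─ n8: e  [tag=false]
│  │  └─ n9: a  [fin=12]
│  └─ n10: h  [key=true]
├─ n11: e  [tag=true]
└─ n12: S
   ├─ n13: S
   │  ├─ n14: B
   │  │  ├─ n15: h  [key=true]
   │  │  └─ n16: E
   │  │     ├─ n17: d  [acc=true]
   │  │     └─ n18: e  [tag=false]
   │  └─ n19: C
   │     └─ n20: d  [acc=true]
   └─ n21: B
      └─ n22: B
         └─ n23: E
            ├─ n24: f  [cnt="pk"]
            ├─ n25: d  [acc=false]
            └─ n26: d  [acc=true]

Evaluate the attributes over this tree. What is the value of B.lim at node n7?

false

1. n1.tag = "yq"  ["yq"]
2. n1.ok = 30  [30]
3. n3.live = 19  [19]
4. n3.lim = "pu"  ["pu"]
5. n3.fin = -4  [-4]
6. n5.cnt = "qv"  [terminal]
7. n6.fin = 25  [terminal]
8. n4.val = 24  [a.fin - 1]
9. n4.key = false  [a.fin > 25]
10. n3.cnt = 30  [D.fin + 34]
11. n2.sig = 13  [D.cnt * 2 - 47]
12. n2.ok = "yk"  ["yk"]
13. n2.lim = 30  [D.cnt * -2 + 90]
14. n2.key = 30  [D.cnt]
15. n7.lim = false  [S.sig > 13]
16. n8.tag = false  [terminal]
17. n9.fin = 12  [terminal]
18. n7.fin = 14  [14]
19. n10.key = true  [terminal]
20. n1.live = true  [h.key == true]
21. n1.acc = -9  [(if h.key then E.ok else S.sig) - 39]
22. n11.tag = true  [terminal]
23. n14.lim = true  [true]
24. n15.key = true  [terminal]
25. n16.tag = "wn"  ["wn"]
26. n16.ok = 0  [0]
27. n17.acc = true  [terminal]
28. n18.tag = false  [terminal]
29. n16.live = false  [e.tag == true]
30. n16.acc = 24  [E.ok * -1 + 24]
31. n14.fin = 1  [1]
32. n19.ok = 6  [B.fin + 5]
33. n20.acc = true  [terminal]
34. n19.acc = true  [true]
35. n13.sig = 11  [11]
36. n13.ok = "yv"  ["yv"]
37. n13.lim = 25  [B.fin * -2 + 27]
38. n13.key = 29  [B.fin + 28]
39. n21.lim = false  [false]
40. n22.lim = true  [not B₀.lim]
41. n23.tag = "nm"  ["nm"]
42. n23.ok = 30  [30]
43. n24.cnt = "pk"  [terminal]
44. n25.acc = false  [terminal]
45. n26.acc = true  [terminal]
46. n23.live = true  [d₁.acc == true]
47. n23.acc = 20  [len(f.cnt) + 18]
48. n22.fin = -7  [E.acc * 2 - 47]
49. n21.fin = 2  [2]
50. n12.sig = 14  [B.fin * -2 + 18]
51. n12.ok = "qk"  ["qk"]
52. n12.lim = 3  [B.fin + 1]
53. n12.key = 16  [B.fin * -2 + 20]
54. n0.sig = -3  [S₁.key - 19]
55. n0.ok = "qkp"  [S₁.ok ++ "p"]
56. n0.lim = 14  [E.acc + 23]
57. n0.key = 15  [S₁.lim + S₁.sig - 2]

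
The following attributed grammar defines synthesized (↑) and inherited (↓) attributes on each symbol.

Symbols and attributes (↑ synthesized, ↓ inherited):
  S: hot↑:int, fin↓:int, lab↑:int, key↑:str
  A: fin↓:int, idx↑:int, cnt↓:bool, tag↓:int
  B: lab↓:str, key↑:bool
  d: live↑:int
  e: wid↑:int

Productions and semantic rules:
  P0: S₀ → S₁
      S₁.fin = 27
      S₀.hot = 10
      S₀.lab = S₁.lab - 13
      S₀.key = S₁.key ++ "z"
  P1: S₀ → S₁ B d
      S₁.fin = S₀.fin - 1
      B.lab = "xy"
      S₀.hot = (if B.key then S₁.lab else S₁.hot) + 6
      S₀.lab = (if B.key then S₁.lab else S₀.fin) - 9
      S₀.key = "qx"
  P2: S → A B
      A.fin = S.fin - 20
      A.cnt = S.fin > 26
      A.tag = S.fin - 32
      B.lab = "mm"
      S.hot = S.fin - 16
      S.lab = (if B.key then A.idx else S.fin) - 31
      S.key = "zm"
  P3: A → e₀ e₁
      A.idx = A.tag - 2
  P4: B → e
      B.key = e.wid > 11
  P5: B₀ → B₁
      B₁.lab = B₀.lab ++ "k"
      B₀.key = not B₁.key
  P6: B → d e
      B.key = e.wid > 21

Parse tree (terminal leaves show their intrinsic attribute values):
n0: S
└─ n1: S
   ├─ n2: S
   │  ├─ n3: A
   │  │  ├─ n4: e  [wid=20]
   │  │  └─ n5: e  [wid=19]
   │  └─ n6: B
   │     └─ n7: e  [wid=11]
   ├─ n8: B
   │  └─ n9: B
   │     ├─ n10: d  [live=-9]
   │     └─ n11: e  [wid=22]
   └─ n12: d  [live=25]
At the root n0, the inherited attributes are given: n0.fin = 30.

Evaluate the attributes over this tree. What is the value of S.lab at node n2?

-5

1. n0.fin = 30  [given at root]
2. n1.fin = 27  [27]
3. n2.fin = 26  [S₀.fin - 1]
4. n3.fin = 6  [S.fin - 20]
5. n3.cnt = false  [S.fin > 26]
6. n3.tag = -6  [S.fin - 32]
7. n4.wid = 20  [terminal]
8. n5.wid = 19  [terminal]
9. n3.idx = -8  [A.tag - 2]
10. n6.lab = "mm"  ["mm"]
11. n7.wid = 11  [terminal]
12. n6.key = false  [e.wid > 11]
13. n2.hot = 10  [S.fin - 16]
14. n2.lab = -5  [(if B.key then A.idx else S.fin) - 31]
15. n2.key = "zm"  ["zm"]
16. n8.lab = "xy"  ["xy"]
17. n9.lab = "xyk"  [B₀.lab ++ "k"]
18. n10.live = -9  [terminal]
19. n11.wid = 22  [terminal]
20. n9.key = true  [e.wid > 21]
21. n8.key = false  [not B₁.key]
22. n12.live = 25  [terminal]
23. n1.hot = 16  [(if B.key then S₁.lab else S₁.hot) + 6]
24. n1.lab = 18  [(if B.key then S₁.lab else S₀.fin) - 9]
25. n1.key = "qx"  ["qx"]
26. n0.hot = 10  [10]
27. n0.lab = 5  [S₁.lab - 13]
28. n0.key = "qxz"  [S₁.key ++ "z"]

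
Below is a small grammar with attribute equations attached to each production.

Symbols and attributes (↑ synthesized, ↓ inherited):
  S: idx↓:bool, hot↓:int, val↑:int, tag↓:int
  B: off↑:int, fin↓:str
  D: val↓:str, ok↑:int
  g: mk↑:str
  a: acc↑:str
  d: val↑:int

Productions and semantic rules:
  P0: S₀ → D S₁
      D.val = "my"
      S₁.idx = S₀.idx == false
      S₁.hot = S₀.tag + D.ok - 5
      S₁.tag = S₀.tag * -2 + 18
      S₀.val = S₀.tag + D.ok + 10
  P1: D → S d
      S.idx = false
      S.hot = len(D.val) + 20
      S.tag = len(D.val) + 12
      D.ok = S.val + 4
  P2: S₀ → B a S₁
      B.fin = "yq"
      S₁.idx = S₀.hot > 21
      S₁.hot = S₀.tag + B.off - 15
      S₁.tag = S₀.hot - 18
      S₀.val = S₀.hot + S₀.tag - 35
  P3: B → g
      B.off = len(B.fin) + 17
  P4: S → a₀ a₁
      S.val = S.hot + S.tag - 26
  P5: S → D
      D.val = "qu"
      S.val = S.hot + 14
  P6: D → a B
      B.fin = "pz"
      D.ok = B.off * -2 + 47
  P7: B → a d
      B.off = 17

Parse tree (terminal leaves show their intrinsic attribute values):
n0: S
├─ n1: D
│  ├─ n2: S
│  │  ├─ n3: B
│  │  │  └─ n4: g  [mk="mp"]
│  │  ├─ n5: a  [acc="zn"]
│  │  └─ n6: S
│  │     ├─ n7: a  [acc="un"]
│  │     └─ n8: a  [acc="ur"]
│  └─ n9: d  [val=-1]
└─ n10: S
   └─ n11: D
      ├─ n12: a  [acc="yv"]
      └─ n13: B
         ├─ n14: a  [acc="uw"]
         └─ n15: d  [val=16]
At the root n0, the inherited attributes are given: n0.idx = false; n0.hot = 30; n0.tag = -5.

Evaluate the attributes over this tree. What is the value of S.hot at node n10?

-5

1. n0.idx = false  [given at root]
2. n0.hot = 30  [given at root]
3. n0.tag = -5  [given at root]
4. n1.val = "my"  ["my"]
5. n2.idx = false  [false]
6. n2.hot = 22  [len(D.val) + 20]
7. n2.tag = 14  [len(D.val) + 12]
8. n3.fin = "yq"  ["yq"]
9. n4.mk = "mp"  [terminal]
10. n3.off = 19  [len(B.fin) + 17]
11. n5.acc = "zn"  [terminal]
12. n6.idx = true  [S₀.hot > 21]
13. n6.hot = 18  [S₀.tag + B.off - 15]
14. n6.tag = 4  [S₀.hot - 18]
15. n7.acc = "un"  [terminal]
16. n8.acc = "ur"  [terminal]
17. n6.val = -4  [S.hot + S.tag - 26]
18. n2.val = 1  [S₀.hot + S₀.tag - 35]
19. n9.val = -1  [terminal]
20. n1.ok = 5  [S.val + 4]
21. n10.idx = true  [S₀.idx == false]
22. n10.hot = -5  [S₀.tag + D.ok - 5]
23. n10.tag = 28  [S₀.tag * -2 + 18]
24. n11.val = "qu"  ["qu"]
25. n12.acc = "yv"  [terminal]
26. n13.fin = "pz"  ["pz"]
27. n14.acc = "uw"  [terminal]
28. n15.val = 16  [terminal]
29. n13.off = 17  [17]
30. n11.ok = 13  [B.off * -2 + 47]
31. n10.val = 9  [S.hot + 14]
32. n0.val = 10  [S₀.tag + D.ok + 10]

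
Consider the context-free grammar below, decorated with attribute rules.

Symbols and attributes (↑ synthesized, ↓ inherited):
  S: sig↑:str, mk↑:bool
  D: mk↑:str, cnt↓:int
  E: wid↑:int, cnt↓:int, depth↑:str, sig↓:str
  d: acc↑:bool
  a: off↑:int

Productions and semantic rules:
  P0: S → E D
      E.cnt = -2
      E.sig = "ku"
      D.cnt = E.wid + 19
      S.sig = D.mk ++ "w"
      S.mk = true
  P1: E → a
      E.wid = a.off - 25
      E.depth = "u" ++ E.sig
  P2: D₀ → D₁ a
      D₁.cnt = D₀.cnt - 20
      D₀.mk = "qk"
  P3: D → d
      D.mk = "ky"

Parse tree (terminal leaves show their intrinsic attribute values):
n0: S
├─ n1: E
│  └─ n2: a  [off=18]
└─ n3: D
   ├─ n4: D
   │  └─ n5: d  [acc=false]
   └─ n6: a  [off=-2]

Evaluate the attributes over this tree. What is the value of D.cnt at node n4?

-8

1. n1.cnt = -2  [-2]
2. n1.sig = "ku"  ["ku"]
3. n2.off = 18  [terminal]
4. n1.wid = -7  [a.off - 25]
5. n1.depth = "uku"  ["u" ++ E.sig]
6. n3.cnt = 12  [E.wid + 19]
7. n4.cnt = -8  [D₀.cnt - 20]
8. n5.acc = false  [terminal]
9. n4.mk = "ky"  ["ky"]
10. n6.off = -2  [terminal]
11. n3.mk = "qk"  ["qk"]
12. n0.sig = "qkw"  [D.mk ++ "w"]
13. n0.mk = true  [true]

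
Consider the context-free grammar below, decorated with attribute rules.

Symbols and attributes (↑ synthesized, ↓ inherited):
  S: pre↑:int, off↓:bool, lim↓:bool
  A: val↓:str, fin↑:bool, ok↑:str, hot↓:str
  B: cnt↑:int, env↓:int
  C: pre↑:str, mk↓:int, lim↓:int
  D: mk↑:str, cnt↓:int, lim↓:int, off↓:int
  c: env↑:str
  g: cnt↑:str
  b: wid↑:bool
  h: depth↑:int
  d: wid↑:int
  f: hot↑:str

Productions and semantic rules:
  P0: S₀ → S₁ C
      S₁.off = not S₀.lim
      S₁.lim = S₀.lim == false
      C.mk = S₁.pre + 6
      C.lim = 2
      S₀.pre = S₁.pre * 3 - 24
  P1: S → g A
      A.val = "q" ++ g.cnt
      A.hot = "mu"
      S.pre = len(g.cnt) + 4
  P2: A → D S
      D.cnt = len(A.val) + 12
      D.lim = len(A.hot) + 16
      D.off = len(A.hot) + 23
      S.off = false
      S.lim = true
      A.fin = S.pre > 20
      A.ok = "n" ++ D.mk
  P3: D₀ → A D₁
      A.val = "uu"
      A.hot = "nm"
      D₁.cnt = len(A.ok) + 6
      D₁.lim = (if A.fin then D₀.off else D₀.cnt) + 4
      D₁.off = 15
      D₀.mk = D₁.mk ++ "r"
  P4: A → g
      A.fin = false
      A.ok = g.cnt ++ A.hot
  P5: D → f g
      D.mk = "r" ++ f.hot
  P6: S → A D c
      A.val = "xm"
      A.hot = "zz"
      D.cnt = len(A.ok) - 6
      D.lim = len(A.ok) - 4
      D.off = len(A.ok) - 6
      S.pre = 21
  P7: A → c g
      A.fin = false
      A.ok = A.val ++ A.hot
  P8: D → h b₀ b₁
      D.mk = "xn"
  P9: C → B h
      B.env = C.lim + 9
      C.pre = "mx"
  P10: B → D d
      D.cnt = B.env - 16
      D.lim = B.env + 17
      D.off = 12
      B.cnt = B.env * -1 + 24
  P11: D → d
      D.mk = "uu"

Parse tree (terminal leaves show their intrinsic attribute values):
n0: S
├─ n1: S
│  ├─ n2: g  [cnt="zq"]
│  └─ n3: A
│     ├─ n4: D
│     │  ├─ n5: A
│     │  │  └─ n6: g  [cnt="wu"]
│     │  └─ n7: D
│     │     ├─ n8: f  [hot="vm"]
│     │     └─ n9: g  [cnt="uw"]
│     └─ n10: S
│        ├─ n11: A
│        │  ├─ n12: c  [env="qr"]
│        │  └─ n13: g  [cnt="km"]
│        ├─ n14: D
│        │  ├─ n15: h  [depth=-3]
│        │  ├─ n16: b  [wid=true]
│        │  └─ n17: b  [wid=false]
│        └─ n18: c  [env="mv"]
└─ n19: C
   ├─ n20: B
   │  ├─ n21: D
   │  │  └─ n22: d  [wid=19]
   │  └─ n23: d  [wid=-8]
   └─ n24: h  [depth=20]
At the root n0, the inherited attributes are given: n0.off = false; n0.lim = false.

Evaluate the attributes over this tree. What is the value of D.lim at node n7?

19

1. n0.off = false  [given at root]
2. n0.lim = false  [given at root]
3. n1.off = true  [not S₀.lim]
4. n1.lim = true  [S₀.lim == false]
5. n2.cnt = "zq"  [terminal]
6. n3.val = "qzq"  ["q" ++ g.cnt]
7. n3.hot = "mu"  ["mu"]
8. n4.cnt = 15  [len(A.val) + 12]
9. n4.lim = 18  [len(A.hot) + 16]
10. n4.off = 25  [len(A.hot) + 23]
11. n5.val = "uu"  ["uu"]
12. n5.hot = "nm"  ["nm"]
13. n6.cnt = "wu"  [terminal]
14. n5.fin = false  [false]
15. n5.ok = "wunm"  [g.cnt ++ A.hot]
16. n7.cnt = 10  [len(A.ok) + 6]
17. n7.lim = 19  [(if A.fin then D₀.off else D₀.cnt) + 4]
18. n7.off = 15  [15]
19. n8.hot = "vm"  [terminal]
20. n9.cnt = "uw"  [terminal]
21. n7.mk = "rvm"  ["r" ++ f.hot]
22. n4.mk = "rvmr"  [D₁.mk ++ "r"]
23. n10.off = false  [false]
24. n10.lim = true  [true]
25. n11.val = "xm"  ["xm"]
26. n11.hot = "zz"  ["zz"]
27. n12.env = "qr"  [terminal]
28. n13.cnt = "km"  [terminal]
29. n11.fin = false  [false]
30. n11.ok = "xmzz"  [A.val ++ A.hot]
31. n14.cnt = -2  [len(A.ok) - 6]
32. n14.lim = 0  [len(A.ok) - 4]
33. n14.off = -2  [len(A.ok) - 6]
34. n15.depth = -3  [terminal]
35. n16.wid = true  [terminal]
36. n17.wid = false  [terminal]
37. n14.mk = "xn"  ["xn"]
38. n18.env = "mv"  [terminal]
39. n10.pre = 21  [21]
40. n3.fin = true  [S.pre > 20]
41. n3.ok = "nrvmr"  ["n" ++ D.mk]
42. n1.pre = 6  [len(g.cnt) + 4]
43. n19.mk = 12  [S₁.pre + 6]
44. n19.lim = 2  [2]
45. n20.env = 11  [C.lim + 9]
46. n21.cnt = -5  [B.env - 16]
47. n21.lim = 28  [B.env + 17]
48. n21.off = 12  [12]
49. n22.wid = 19  [terminal]
50. n21.mk = "uu"  ["uu"]
51. n23.wid = -8  [terminal]
52. n20.cnt = 13  [B.env * -1 + 24]
53. n24.depth = 20  [terminal]
54. n19.pre = "mx"  ["mx"]
55. n0.pre = -6  [S₁.pre * 3 - 24]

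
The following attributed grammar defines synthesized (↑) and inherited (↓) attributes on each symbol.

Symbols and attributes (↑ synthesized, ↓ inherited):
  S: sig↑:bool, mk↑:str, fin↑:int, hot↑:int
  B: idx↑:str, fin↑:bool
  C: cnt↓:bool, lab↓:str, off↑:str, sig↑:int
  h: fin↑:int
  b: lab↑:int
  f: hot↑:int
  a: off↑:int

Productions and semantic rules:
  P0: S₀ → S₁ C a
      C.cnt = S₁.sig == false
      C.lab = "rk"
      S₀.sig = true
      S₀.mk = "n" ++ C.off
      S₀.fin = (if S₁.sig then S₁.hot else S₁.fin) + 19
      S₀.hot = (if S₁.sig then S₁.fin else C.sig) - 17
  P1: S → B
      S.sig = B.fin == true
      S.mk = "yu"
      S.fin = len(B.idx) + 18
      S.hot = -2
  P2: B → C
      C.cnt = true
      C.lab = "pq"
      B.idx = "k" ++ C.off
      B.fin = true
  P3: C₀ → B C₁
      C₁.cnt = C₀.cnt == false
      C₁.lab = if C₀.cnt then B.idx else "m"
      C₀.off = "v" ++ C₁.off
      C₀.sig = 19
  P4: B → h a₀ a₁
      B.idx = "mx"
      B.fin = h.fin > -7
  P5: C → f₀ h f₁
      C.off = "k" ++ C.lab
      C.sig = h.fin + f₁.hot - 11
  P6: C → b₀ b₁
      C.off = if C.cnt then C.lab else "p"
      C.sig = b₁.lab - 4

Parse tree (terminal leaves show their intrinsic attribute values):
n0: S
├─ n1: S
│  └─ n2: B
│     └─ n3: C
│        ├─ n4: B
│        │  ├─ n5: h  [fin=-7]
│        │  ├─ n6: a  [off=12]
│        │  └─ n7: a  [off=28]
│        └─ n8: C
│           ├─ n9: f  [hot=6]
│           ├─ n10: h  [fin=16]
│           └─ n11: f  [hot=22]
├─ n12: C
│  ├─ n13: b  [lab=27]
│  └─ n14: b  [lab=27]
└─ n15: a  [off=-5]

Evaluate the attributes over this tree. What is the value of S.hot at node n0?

6

1. n3.cnt = true  [true]
2. n3.lab = "pq"  ["pq"]
3. n5.fin = -7  [terminal]
4. n6.off = 12  [terminal]
5. n7.off = 28  [terminal]
6. n4.idx = "mx"  ["mx"]
7. n4.fin = false  [h.fin > -7]
8. n8.cnt = false  [C₀.cnt == false]
9. n8.lab = "mx"  [if C₀.cnt then B.idx else "m"]
10. n9.hot = 6  [terminal]
11. n10.fin = 16  [terminal]
12. n11.hot = 22  [terminal]
13. n8.off = "kmx"  ["k" ++ C.lab]
14. n8.sig = 27  [h.fin + f₁.hot - 11]
15. n3.off = "vkmx"  ["v" ++ C₁.off]
16. n3.sig = 19  [19]
17. n2.idx = "kvkmx"  ["k" ++ C.off]
18. n2.fin = true  [true]
19. n1.sig = true  [B.fin == true]
20. n1.mk = "yu"  ["yu"]
21. n1.fin = 23  [len(B.idx) + 18]
22. n1.hot = -2  [-2]
23. n12.cnt = false  [S₁.sig == false]
24. n12.lab = "rk"  ["rk"]
25. n13.lab = 27  [terminal]
26. n14.lab = 27  [terminal]
27. n12.off = "p"  [if C.cnt then C.lab else "p"]
28. n12.sig = 23  [b₁.lab - 4]
29. n15.off = -5  [terminal]
30. n0.sig = true  [true]
31. n0.mk = "np"  ["n" ++ C.off]
32. n0.fin = 17  [(if S₁.sig then S₁.hot else S₁.fin) + 19]
33. n0.hot = 6  [(if S₁.sig then S₁.fin else C.sig) - 17]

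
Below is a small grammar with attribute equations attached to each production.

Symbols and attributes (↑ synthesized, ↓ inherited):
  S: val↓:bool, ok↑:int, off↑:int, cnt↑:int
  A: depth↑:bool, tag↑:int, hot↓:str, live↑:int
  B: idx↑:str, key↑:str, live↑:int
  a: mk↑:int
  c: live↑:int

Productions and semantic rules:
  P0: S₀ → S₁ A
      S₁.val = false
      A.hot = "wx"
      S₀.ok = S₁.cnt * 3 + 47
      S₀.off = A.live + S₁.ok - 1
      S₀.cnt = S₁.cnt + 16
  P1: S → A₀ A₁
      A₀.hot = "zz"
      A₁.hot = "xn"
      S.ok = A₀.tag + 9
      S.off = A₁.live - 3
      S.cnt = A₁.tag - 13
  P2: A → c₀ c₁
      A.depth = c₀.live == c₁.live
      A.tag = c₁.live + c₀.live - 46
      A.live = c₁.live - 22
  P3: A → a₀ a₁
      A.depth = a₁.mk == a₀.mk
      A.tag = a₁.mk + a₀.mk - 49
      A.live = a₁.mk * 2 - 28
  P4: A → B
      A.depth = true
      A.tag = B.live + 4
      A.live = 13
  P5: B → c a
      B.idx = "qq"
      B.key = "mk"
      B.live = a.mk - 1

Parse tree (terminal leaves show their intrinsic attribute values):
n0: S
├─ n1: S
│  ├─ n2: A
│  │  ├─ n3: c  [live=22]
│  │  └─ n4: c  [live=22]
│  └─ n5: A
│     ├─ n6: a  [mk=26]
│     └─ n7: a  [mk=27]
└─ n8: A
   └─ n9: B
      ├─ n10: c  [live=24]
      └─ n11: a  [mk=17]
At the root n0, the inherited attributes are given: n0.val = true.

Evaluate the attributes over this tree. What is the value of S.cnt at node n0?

7

1. n0.val = true  [given at root]
2. n1.val = false  [false]
3. n2.hot = "zz"  ["zz"]
4. n3.live = 22  [terminal]
5. n4.live = 22  [terminal]
6. n2.depth = true  [c₀.live == c₁.live]
7. n2.tag = -2  [c₁.live + c₀.live - 46]
8. n2.live = 0  [c₁.live - 22]
9. n5.hot = "xn"  ["xn"]
10. n6.mk = 26  [terminal]
11. n7.mk = 27  [terminal]
12. n5.depth = false  [a₁.mk == a₀.mk]
13. n5.tag = 4  [a₁.mk + a₀.mk - 49]
14. n5.live = 26  [a₁.mk * 2 - 28]
15. n1.ok = 7  [A₀.tag + 9]
16. n1.off = 23  [A₁.live - 3]
17. n1.cnt = -9  [A₁.tag - 13]
18. n8.hot = "wx"  ["wx"]
19. n10.live = 24  [terminal]
20. n11.mk = 17  [terminal]
21. n9.idx = "qq"  ["qq"]
22. n9.key = "mk"  ["mk"]
23. n9.live = 16  [a.mk - 1]
24. n8.depth = true  [true]
25. n8.tag = 20  [B.live + 4]
26. n8.live = 13  [13]
27. n0.ok = 20  [S₁.cnt * 3 + 47]
28. n0.off = 19  [A.live + S₁.ok - 1]
29. n0.cnt = 7  [S₁.cnt + 16]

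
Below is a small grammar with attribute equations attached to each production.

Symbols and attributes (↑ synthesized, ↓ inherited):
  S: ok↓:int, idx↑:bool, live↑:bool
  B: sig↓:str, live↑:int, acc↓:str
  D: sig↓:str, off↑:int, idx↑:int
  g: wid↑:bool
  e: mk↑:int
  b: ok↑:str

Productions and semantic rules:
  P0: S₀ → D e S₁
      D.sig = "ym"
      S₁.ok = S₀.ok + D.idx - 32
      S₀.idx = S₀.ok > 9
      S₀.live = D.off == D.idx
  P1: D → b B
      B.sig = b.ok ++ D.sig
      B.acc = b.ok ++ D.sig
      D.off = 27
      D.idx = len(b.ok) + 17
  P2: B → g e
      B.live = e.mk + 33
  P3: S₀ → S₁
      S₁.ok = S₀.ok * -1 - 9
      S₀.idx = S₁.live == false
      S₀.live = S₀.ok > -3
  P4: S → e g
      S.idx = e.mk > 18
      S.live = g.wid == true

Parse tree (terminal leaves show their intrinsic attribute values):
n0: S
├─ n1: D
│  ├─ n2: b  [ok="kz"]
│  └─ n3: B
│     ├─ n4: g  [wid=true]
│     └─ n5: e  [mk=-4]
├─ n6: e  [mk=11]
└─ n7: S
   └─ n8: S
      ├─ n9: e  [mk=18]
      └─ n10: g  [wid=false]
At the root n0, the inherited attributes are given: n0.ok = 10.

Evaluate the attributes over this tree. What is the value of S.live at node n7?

false

1. n0.ok = 10  [given at root]
2. n1.sig = "ym"  ["ym"]
3. n2.ok = "kz"  [terminal]
4. n3.sig = "kzym"  [b.ok ++ D.sig]
5. n3.acc = "kzym"  [b.ok ++ D.sig]
6. n4.wid = true  [terminal]
7. n5.mk = -4  [terminal]
8. n3.live = 29  [e.mk + 33]
9. n1.off = 27  [27]
10. n1.idx = 19  [len(b.ok) + 17]
11. n6.mk = 11  [terminal]
12. n7.ok = -3  [S₀.ok + D.idx - 32]
13. n8.ok = -6  [S₀.ok * -1 - 9]
14. n9.mk = 18  [terminal]
15. n10.wid = false  [terminal]
16. n8.idx = false  [e.mk > 18]
17. n8.live = false  [g.wid == true]
18. n7.idx = true  [S₁.live == false]
19. n7.live = false  [S₀.ok > -3]
20. n0.idx = true  [S₀.ok > 9]
21. n0.live = false  [D.off == D.idx]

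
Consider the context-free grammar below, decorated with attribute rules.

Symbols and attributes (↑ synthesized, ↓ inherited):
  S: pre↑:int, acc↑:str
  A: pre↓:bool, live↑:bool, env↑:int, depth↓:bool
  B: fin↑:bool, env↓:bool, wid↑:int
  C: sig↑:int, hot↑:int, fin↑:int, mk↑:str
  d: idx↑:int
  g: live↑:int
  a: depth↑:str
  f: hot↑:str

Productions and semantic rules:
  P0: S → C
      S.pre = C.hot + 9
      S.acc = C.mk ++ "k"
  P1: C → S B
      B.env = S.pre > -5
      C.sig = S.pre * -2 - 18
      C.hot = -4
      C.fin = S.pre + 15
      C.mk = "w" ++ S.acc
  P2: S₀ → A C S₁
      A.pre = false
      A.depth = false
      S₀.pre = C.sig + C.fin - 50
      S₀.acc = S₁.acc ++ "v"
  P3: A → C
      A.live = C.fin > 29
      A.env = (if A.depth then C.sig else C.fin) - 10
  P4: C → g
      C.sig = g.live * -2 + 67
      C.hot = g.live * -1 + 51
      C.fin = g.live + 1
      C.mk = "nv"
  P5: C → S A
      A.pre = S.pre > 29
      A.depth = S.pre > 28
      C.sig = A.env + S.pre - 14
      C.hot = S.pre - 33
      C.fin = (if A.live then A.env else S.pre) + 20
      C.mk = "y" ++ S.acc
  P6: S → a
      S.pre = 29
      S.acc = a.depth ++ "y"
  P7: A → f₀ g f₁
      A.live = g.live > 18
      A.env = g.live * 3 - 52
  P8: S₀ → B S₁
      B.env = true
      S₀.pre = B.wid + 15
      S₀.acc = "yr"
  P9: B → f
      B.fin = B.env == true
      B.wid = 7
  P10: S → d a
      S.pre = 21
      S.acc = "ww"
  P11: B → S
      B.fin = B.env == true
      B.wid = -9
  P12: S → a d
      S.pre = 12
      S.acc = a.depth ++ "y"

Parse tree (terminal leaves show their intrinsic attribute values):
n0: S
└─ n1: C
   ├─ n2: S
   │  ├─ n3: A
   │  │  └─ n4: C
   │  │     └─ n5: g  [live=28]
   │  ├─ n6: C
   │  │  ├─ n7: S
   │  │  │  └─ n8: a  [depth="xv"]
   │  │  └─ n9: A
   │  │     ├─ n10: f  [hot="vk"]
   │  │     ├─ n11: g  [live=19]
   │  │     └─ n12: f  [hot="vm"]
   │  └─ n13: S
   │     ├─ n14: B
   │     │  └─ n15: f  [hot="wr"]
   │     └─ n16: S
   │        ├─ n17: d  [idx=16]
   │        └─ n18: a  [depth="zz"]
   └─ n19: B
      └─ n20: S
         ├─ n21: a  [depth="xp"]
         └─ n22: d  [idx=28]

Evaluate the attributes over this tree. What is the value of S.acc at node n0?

"wyrvk"

1. n3.pre = false  [false]
2. n3.depth = false  [false]
3. n5.live = 28  [terminal]
4. n4.sig = 11  [g.live * -2 + 67]
5. n4.hot = 23  [g.live * -1 + 51]
6. n4.fin = 29  [g.live + 1]
7. n4.mk = "nv"  ["nv"]
8. n3.live = false  [C.fin > 29]
9. n3.env = 19  [(if A.depth then C.sig else C.fin) - 10]
10. n8.depth = "xv"  [terminal]
11. n7.pre = 29  [29]
12. n7.acc = "xvy"  [a.depth ++ "y"]
13. n9.pre = false  [S.pre > 29]
14. n9.depth = true  [S.pre > 28]
15. n10.hot = "vk"  [terminal]
16. n11.live = 19  [terminal]
17. n12.hot = "vm"  [terminal]
18. n9.live = true  [g.live > 18]
19. n9.env = 5  [g.live * 3 - 52]
20. n6.sig = 20  [A.env + S.pre - 14]
21. n6.hot = -4  [S.pre - 33]
22. n6.fin = 25  [(if A.live then A.env else S.pre) + 20]
23. n6.mk = "yxvy"  ["y" ++ S.acc]
24. n14.env = true  [true]
25. n15.hot = "wr"  [terminal]
26. n14.fin = true  [B.env == true]
27. n14.wid = 7  [7]
28. n17.idx = 16  [terminal]
29. n18.depth = "zz"  [terminal]
30. n16.pre = 21  [21]
31. n16.acc = "ww"  ["ww"]
32. n13.pre = 22  [B.wid + 15]
33. n13.acc = "yr"  ["yr"]
34. n2.pre = -5  [C.sig + C.fin - 50]
35. n2.acc = "yrv"  [S₁.acc ++ "v"]
36. n19.env = false  [S.pre > -5]
37. n21.depth = "xp"  [terminal]
38. n22.idx = 28  [terminal]
39. n20.pre = 12  [12]
40. n20.acc = "xpy"  [a.depth ++ "y"]
41. n19.fin = false  [B.env == true]
42. n19.wid = -9  [-9]
43. n1.sig = -8  [S.pre * -2 - 18]
44. n1.hot = -4  [-4]
45. n1.fin = 10  [S.pre + 15]
46. n1.mk = "wyrv"  ["w" ++ S.acc]
47. n0.pre = 5  [C.hot + 9]
48. n0.acc = "wyrvk"  [C.mk ++ "k"]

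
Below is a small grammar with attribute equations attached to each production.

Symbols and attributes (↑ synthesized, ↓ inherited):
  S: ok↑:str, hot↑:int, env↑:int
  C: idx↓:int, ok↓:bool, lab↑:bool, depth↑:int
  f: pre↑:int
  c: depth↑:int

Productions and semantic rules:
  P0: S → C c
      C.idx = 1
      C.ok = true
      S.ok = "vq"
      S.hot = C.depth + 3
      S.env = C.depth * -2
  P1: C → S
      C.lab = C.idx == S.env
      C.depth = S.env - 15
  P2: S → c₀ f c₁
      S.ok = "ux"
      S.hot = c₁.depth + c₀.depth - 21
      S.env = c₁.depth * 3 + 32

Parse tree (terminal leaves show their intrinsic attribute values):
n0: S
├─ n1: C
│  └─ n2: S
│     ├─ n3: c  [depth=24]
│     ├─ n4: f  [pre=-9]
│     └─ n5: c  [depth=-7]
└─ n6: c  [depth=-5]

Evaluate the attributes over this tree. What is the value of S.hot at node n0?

-1

1. n1.idx = 1  [1]
2. n1.ok = true  [true]
3. n3.depth = 24  [terminal]
4. n4.pre = -9  [terminal]
5. n5.depth = -7  [terminal]
6. n2.ok = "ux"  ["ux"]
7. n2.hot = -4  [c₁.depth + c₀.depth - 21]
8. n2.env = 11  [c₁.depth * 3 + 32]
9. n1.lab = false  [C.idx == S.env]
10. n1.depth = -4  [S.env - 15]
11. n6.depth = -5  [terminal]
12. n0.ok = "vq"  ["vq"]
13. n0.hot = -1  [C.depth + 3]
14. n0.env = 8  [C.depth * -2]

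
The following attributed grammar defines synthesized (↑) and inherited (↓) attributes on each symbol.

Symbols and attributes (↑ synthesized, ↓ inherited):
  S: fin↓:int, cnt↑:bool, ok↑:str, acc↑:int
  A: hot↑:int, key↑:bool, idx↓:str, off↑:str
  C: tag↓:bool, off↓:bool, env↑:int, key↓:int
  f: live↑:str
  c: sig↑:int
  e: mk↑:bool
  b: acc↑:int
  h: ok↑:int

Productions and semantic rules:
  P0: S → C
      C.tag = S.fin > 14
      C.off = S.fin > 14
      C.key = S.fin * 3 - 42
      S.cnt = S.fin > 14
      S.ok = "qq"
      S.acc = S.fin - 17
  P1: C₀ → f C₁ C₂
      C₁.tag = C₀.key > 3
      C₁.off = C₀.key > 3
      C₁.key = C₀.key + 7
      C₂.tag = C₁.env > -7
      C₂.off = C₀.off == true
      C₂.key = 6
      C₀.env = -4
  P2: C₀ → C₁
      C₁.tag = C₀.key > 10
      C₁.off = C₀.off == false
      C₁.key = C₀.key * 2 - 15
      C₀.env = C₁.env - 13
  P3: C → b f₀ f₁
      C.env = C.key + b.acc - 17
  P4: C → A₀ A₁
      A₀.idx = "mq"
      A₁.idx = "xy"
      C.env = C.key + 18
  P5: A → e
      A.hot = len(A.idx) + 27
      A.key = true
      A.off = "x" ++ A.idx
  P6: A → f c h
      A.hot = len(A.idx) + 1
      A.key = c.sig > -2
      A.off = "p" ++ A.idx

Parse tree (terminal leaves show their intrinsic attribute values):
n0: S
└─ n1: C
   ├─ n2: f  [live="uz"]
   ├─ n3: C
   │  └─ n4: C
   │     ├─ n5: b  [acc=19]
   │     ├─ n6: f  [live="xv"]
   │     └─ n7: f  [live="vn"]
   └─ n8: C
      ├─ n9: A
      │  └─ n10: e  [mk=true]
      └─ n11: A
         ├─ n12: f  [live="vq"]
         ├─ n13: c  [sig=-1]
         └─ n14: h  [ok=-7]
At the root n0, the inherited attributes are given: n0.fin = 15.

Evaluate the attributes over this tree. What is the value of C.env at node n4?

7

1. n0.fin = 15  [given at root]
2. n1.tag = true  [S.fin > 14]
3. n1.off = true  [S.fin > 14]
4. n1.key = 3  [S.fin * 3 - 42]
5. n2.live = "uz"  [terminal]
6. n3.tag = false  [C₀.key > 3]
7. n3.off = false  [C₀.key > 3]
8. n3.key = 10  [C₀.key + 7]
9. n4.tag = false  [C₀.key > 10]
10. n4.off = true  [C₀.off == false]
11. n4.key = 5  [C₀.key * 2 - 15]
12. n5.acc = 19  [terminal]
13. n6.live = "xv"  [terminal]
14. n7.live = "vn"  [terminal]
15. n4.env = 7  [C.key + b.acc - 17]
16. n3.env = -6  [C₁.env - 13]
17. n8.tag = true  [C₁.env > -7]
18. n8.off = true  [C₀.off == true]
19. n8.key = 6  [6]
20. n9.idx = "mq"  ["mq"]
21. n10.mk = true  [terminal]
22. n9.hot = 29  [len(A.idx) + 27]
23. n9.key = true  [true]
24. n9.off = "xmq"  ["x" ++ A.idx]
25. n11.idx = "xy"  ["xy"]
26. n12.live = "vq"  [terminal]
27. n13.sig = -1  [terminal]
28. n14.ok = -7  [terminal]
29. n11.hot = 3  [len(A.idx) + 1]
30. n11.key = true  [c.sig > -2]
31. n11.off = "pxy"  ["p" ++ A.idx]
32. n8.env = 24  [C.key + 18]
33. n1.env = -4  [-4]
34. n0.cnt = true  [S.fin > 14]
35. n0.ok = "qq"  ["qq"]
36. n0.acc = -2  [S.fin - 17]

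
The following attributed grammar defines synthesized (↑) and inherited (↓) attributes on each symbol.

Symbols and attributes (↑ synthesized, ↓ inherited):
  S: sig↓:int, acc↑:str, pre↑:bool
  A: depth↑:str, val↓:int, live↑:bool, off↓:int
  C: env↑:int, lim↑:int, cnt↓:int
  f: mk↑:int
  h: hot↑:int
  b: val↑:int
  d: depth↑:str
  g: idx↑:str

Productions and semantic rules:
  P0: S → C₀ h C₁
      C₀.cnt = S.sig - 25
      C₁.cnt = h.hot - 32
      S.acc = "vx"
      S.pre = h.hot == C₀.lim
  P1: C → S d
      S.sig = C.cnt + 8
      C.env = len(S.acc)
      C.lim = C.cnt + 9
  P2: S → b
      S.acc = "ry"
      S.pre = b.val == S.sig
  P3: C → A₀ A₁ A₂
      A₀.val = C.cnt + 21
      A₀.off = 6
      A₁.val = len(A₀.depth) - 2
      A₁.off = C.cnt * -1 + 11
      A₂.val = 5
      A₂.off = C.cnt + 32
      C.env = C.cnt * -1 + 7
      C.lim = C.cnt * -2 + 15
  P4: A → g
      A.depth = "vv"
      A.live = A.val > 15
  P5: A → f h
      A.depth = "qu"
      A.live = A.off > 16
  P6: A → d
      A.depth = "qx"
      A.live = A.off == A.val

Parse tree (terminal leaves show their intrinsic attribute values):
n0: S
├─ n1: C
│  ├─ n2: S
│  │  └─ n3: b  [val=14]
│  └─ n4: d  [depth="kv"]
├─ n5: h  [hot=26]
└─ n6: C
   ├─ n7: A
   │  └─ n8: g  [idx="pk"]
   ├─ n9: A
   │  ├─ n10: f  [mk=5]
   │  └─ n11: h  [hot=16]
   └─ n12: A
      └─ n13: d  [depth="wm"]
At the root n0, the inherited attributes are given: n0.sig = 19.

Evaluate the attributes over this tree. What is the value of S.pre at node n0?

1. n0.sig = 19  [given at root]
2. n1.cnt = -6  [S.sig - 25]
3. n2.sig = 2  [C.cnt + 8]
4. n3.val = 14  [terminal]
5. n2.acc = "ry"  ["ry"]
6. n2.pre = false  [b.val == S.sig]
7. n4.depth = "kv"  [terminal]
8. n1.env = 2  [len(S.acc)]
9. n1.lim = 3  [C.cnt + 9]
10. n5.hot = 26  [terminal]
11. n6.cnt = -6  [h.hot - 32]
12. n7.val = 15  [C.cnt + 21]
13. n7.off = 6  [6]
14. n8.idx = "pk"  [terminal]
15. n7.depth = "vv"  ["vv"]
16. n7.live = false  [A.val > 15]
17. n9.val = 0  [len(A₀.depth) - 2]
18. n9.off = 17  [C.cnt * -1 + 11]
19. n10.mk = 5  [terminal]
20. n11.hot = 16  [terminal]
21. n9.depth = "qu"  ["qu"]
22. n9.live = true  [A.off > 16]
23. n12.val = 5  [5]
24. n12.off = 26  [C.cnt + 32]
25. n13.depth = "wm"  [terminal]
26. n12.depth = "qx"  ["qx"]
27. n12.live = false  [A.off == A.val]
28. n6.env = 13  [C.cnt * -1 + 7]
29. n6.lim = 27  [C.cnt * -2 + 15]
30. n0.acc = "vx"  ["vx"]
31. n0.pre = false  [h.hot == C₀.lim]

false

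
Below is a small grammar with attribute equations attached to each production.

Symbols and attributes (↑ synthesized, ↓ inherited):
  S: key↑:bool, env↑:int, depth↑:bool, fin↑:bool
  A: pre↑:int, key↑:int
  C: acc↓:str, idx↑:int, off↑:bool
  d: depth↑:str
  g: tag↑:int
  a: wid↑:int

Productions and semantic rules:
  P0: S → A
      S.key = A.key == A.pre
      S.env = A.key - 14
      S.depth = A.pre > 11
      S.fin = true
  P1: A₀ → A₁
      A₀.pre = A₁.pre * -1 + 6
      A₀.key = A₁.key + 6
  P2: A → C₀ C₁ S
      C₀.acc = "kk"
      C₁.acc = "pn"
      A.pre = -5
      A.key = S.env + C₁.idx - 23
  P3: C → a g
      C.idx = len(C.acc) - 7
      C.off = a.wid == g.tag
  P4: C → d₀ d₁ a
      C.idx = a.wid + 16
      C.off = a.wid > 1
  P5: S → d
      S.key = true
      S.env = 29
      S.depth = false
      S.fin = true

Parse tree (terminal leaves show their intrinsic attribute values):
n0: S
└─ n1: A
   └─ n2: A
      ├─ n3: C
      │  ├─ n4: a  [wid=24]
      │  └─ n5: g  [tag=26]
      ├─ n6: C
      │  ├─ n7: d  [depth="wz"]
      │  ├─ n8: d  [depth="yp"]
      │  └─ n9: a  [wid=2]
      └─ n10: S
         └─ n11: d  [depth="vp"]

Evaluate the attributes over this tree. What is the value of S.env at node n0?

1. n3.acc = "kk"  ["kk"]
2. n4.wid = 24  [terminal]
3. n5.tag = 26  [terminal]
4. n3.idx = -5  [len(C.acc) - 7]
5. n3.off = false  [a.wid == g.tag]
6. n6.acc = "pn"  ["pn"]
7. n7.depth = "wz"  [terminal]
8. n8.depth = "yp"  [terminal]
9. n9.wid = 2  [terminal]
10. n6.idx = 18  [a.wid + 16]
11. n6.off = true  [a.wid > 1]
12. n11.depth = "vp"  [terminal]
13. n10.key = true  [true]
14. n10.env = 29  [29]
15. n10.depth = false  [false]
16. n10.fin = true  [true]
17. n2.pre = -5  [-5]
18. n2.key = 24  [S.env + C₁.idx - 23]
19. n1.pre = 11  [A₁.pre * -1 + 6]
20. n1.key = 30  [A₁.key + 6]
21. n0.key = false  [A.key == A.pre]
22. n0.env = 16  [A.key - 14]
23. n0.depth = false  [A.pre > 11]
24. n0.fin = true  [true]

16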